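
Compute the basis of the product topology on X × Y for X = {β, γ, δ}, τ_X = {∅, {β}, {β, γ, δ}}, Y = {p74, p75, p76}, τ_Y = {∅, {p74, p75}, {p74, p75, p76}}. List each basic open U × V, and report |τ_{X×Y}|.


Basis B = {∅ × ∅, {β} × {p74, p75}, {β} × {p74, p75, p76}, {β, γ, δ} × {p74, p75}, {β, γ, δ} × {p74, p75, p76}}; |τ_{X×Y}| = 6.

Enumerate products U × V with U ∈ τ_X, V ∈ τ_Y (deduplicated):
  ∅ × ∅ = {} (∅)
  {β} × {p74, p75} = {(β,p74), (β,p75)}
  {β} × {p74, p75, p76} = {(β,p74), (β,p75), (β,p76)}
  {β, γ, δ} × {p74, p75} = {(β,p74), (β,p75), (γ,p74), (γ,p75), (δ,p74), (δ,p75)}
  {β, γ, δ} × {p74, p75, p76} = {(β,p74), (β,p75), (β,p76), (γ,p74), (γ,p75), (γ,p76), (δ,p74), (δ,p75), (δ,p76)}
These 5 distinct sets form the basis B.
Close under arbitrary unions to get τ_{X×Y}; counting gives |τ_{X×Y}| = 6.


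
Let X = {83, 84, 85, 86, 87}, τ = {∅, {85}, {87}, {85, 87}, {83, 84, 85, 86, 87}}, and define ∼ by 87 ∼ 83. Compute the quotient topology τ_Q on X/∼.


X/∼ = {[83=87], [84], [85], [86]}; |τ_Q| = 3.

Equivalence classes: [83=87], [84], [85], [86].
Quotient map π: X → X/∼ sends 83 ↦ [83=87], 84 ↦ [84], 85 ↦ [85], 86 ↦ [86], 87 ↦ [83=87].
For each subset V ⊆ X/∼, compute π^{-1}(V) ⊆ X and check whether π^{-1}(V) ∈ τ. V is open in τ_Q iff π^{-1}(V) ∈ τ.
  V = {}: π^{-1}(V) = ∅ ∈ τ ✓.
  V = {[83=87]}: π^{-1}(V) = {83, 87} ∉ τ ✗.
  V = {[84]}: π^{-1}(V) = {84} ∉ τ ✗.
  V = {[83=87], [84]}: π^{-1}(V) = {83, 84, 87} ∉ τ ✗.
  V = {[85]}: π^{-1}(V) = {85} ∈ τ ✓.
  V = {[83=87], [85]}: π^{-1}(V) = {83, 85, 87} ∉ τ ✗.
  V = {[84], [85]}: π^{-1}(V) = {84, 85} ∉ τ ✗.
  V = {[83=87], [84], [85]}: π^{-1}(V) = {83, 84, 85, 87} ∉ τ ✗.
  V = {[86]}: π^{-1}(V) = {86} ∉ τ ✗.
  V = {[83=87], [86]}: π^{-1}(V) = {83, 86, 87} ∉ τ ✗.
  V = {[84], [86]}: π^{-1}(V) = {84, 86} ∉ τ ✗.
  V = {[83=87], [84], [86]}: π^{-1}(V) = {83, 84, 86, 87} ∉ τ ✗.
  V = {[85], [86]}: π^{-1}(V) = {85, 86} ∉ τ ✗.
  V = {[83=87], [85], [86]}: π^{-1}(V) = {83, 85, 86, 87} ∉ τ ✗.
  V = {[84], [85], [86]}: π^{-1}(V) = {84, 85, 86} ∉ τ ✗.
  V = {[83=87], [84], [85], [86]}: π^{-1}(V) = {83, 84, 85, 86, 87} ∈ τ ✓.
Open sets in the quotient: τ_Q = {{}, {[85]}, {[83=87], [84], [85], [86]}} (3 elements).


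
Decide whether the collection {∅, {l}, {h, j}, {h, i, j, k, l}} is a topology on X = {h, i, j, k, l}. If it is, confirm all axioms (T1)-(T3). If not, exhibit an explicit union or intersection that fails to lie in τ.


τ is NOT a topology on X.

Axiom (T1): ∅ ∈ τ? Yes; X ∈ τ? Yes.
Axiom (T2/T3): check pairwise unions and intersections of members of τ.
Counterexample for (T2): {l} ∪ {h, j} = {h, j, l} ∉ τ. Therefore τ is NOT a topology.


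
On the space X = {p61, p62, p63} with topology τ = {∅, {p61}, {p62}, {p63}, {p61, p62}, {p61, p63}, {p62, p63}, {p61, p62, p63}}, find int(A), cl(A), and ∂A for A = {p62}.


int(A) = {p62}, cl(A) = {p62}, ∂A = ∅.

Closed sets in (X, τ) are complements of opens:
  closed(X, τ) = {∅, {p61}, {p62}, {p63}, {p61, p62}, {p61, p63}, {p62, p63}, {p61, p62, p63}}.
int(A) = ⋃ {U ∈ τ : U ⊆ A}. Opens contained in A: ∅, {p62}.
Taking the union of these: int(A) = {p62}.
cl(A) = ⋂ {C closed : A ⊆ C}. Closed sets containing A: {p62}, {p61, p62}, {p62, p63}, {p61, p62, p63}.
Intersecting these: cl(A) = {p62}.
∂A = cl(A) ∖ int(A) = {p62} ∖ {p62} = ∅.


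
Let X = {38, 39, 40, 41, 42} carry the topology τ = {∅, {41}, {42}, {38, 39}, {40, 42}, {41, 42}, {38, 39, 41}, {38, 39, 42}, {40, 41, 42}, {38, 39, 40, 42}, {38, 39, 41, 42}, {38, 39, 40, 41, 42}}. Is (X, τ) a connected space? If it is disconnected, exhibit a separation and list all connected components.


(X, τ) is disconnected; components = [{41}, {38, 39}, {40, 42}].

Find clopen sets (U ∈ τ with X ∖ U ∈ τ):
  U = ∅, X ∖ U = {38, 39, 40, 41, 42} — both open, so U is clopen.
  U = {41}, X ∖ U = {38, 39, 40, 42} — both open, so U is clopen.
  U = {38, 39}, X ∖ U = {40, 41, 42} — both open, so U is clopen.
  U = {40, 42}, X ∖ U = {38, 39, 41} — both open, so U is clopen.
  U = {38, 39, 41}, X ∖ U = {40, 42} — both open, so U is clopen.
  U = {40, 41, 42}, X ∖ U = {38, 39} — both open, so U is clopen.
  U = {38, 39, 40, 42}, X ∖ U = {41} — both open, so U is clopen.
  U = {38, 39, 40, 41, 42}, X ∖ U = ∅ — both open, so U is clopen.
Nontrivial clopen(s) exist: e.g. {40, 42}. So (X, τ) is disconnected.
Compute connected components by grouping points that agree on all clopens:
  component: {41}
  component: {38, 39}
  component: {40, 42}


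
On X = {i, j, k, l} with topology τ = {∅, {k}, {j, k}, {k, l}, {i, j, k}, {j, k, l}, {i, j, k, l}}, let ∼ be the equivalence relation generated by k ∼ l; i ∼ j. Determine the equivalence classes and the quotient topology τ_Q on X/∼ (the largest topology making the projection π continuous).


X/∼ = {[i=j], [k=l]}; |τ_Q| = 3.

Equivalence classes: [i=j], [k=l].
Quotient map π: X → X/∼ sends i ↦ [i=j], j ↦ [i=j], k ↦ [k=l], l ↦ [k=l].
For each subset V ⊆ X/∼, compute π^{-1}(V) ⊆ X and check whether π^{-1}(V) ∈ τ. V is open in τ_Q iff π^{-1}(V) ∈ τ.
  V = {}: π^{-1}(V) = ∅ ∈ τ ✓.
  V = {[i=j]}: π^{-1}(V) = {i, j} ∉ τ ✗.
  V = {[k=l]}: π^{-1}(V) = {k, l} ∈ τ ✓.
  V = {[i=j], [k=l]}: π^{-1}(V) = {i, j, k, l} ∈ τ ✓.
Open sets in the quotient: τ_Q = {{}, {[k=l]}, {[i=j], [k=l]}} (3 elements).


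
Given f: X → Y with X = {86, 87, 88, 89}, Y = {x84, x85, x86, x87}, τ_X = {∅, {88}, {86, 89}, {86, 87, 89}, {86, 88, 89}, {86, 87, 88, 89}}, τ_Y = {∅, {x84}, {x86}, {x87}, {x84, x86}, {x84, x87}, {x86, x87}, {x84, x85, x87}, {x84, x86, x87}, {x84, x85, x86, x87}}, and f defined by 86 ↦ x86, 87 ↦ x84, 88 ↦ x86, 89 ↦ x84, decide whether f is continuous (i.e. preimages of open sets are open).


f is NOT continuous.

Compute f^{-1}(U) for each U ∈ τ_Y:
  U = ∅: f^{-1}(U) = ∅ ∈ τ_X ✓.
  U = {x84}: f^{-1}(U) = {87, 89} ∉ τ_X ✗.
  U = {x86}: f^{-1}(U) = {86, 88} ∉ τ_X ✗.
  U = {x87}: f^{-1}(U) = ∅ ∈ τ_X ✓.
  U = {x84, x86}: f^{-1}(U) = {86, 87, 88, 89} ∈ τ_X ✓.
  U = {x84, x87}: f^{-1}(U) = {87, 89} ∉ τ_X ✗.
  U = {x86, x87}: f^{-1}(U) = {86, 88} ∉ τ_X ✗.
  U = {x84, x85, x87}: f^{-1}(U) = {87, 89} ∉ τ_X ✗.
  U = {x84, x86, x87}: f^{-1}(U) = {86, 87, 88, 89} ∈ τ_X ✓.
  U = {x84, x85, x86, x87}: f^{-1}(U) = {86, 87, 88, 89} ∈ τ_X ✓.
Found U = {x84} with f^{-1}(U) = {87, 89} not in τ_X. Therefore f is NOT continuous.


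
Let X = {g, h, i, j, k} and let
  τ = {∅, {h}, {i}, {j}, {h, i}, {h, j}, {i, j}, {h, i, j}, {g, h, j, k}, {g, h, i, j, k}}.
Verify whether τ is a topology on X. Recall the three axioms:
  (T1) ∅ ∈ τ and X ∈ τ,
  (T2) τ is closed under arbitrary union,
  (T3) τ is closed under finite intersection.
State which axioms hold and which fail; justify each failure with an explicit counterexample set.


τ IS a topology on X.

Axiom (T1): ∅ ∈ τ? Yes; X ∈ τ? Yes.
Axiom (T2/T3): check pairwise unions and intersections of members of τ.
All pairwise intersections and unions checked — each lies in τ. Therefore τ satisfies (T1), (T2), (T3): it IS a topology on X.


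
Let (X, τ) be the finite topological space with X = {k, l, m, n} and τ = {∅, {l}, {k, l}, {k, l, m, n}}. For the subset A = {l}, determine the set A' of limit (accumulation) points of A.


A' = {k, m, n}

For each x ∈ X, list the open sets U ∈ τ with x ∈ U, then check whether U ∩ (A ∖ {x}) ≠ ∅ for every such U.
  x = k: opens ∋ x are {k, l}, {k, l, m, n}; each meets A ∖ {k}, so x IS a limit point.
  x = l: open {l} ∋ x has {l} ∩ (A ∖ {l}) = ∅, so x is NOT a limit point.
  x = m: opens ∋ x are {k, l, m, n}; each meets A ∖ {m}, so x IS a limit point.
  x = n: opens ∋ x are {k, l, m, n}; each meets A ∖ {n}, so x IS a limit point.
Collecting: A' = {k, m, n}.


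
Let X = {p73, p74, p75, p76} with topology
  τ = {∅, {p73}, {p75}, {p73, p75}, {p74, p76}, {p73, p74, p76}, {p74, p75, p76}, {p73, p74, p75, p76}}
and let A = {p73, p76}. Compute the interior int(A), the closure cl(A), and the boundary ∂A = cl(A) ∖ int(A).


int(A) = {p73}, cl(A) = {p73, p74, p76}, ∂A = {p74, p76}.

Closed sets in (X, τ) are complements of opens:
  closed(X, τ) = {∅, {p73}, {p75}, {p73, p75}, {p74, p76}, {p73, p74, p76}, {p74, p75, p76}, {p73, p74, p75, p76}}.
int(A) = ⋃ {U ∈ τ : U ⊆ A}. Opens contained in A: ∅, {p73}.
Taking the union of these: int(A) = {p73}.
cl(A) = ⋂ {C closed : A ⊆ C}. Closed sets containing A: {p73, p74, p76}, {p73, p74, p75, p76}.
Intersecting these: cl(A) = {p73, p74, p76}.
∂A = cl(A) ∖ int(A) = {p73, p74, p76} ∖ {p73} = {p74, p76}.


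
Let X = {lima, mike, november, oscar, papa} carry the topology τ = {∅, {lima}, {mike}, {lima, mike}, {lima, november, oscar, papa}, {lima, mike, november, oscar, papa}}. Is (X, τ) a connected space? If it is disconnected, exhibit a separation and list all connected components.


(X, τ) is disconnected; components = [{mike}, {lima, november, oscar, papa}].

Find clopen sets (U ∈ τ with X ∖ U ∈ τ):
  U = ∅, X ∖ U = {lima, mike, november, oscar, papa} — both open, so U is clopen.
  U = {mike}, X ∖ U = {lima, november, oscar, papa} — both open, so U is clopen.
  U = {lima, november, oscar, papa}, X ∖ U = {mike} — both open, so U is clopen.
  U = {lima, mike, november, oscar, papa}, X ∖ U = ∅ — both open, so U is clopen.
Nontrivial clopen(s) exist: e.g. {lima, november, oscar, papa}. So (X, τ) is disconnected.
Compute connected components by grouping points that agree on all clopens:
  component: {mike}
  component: {lima, november, oscar, papa}


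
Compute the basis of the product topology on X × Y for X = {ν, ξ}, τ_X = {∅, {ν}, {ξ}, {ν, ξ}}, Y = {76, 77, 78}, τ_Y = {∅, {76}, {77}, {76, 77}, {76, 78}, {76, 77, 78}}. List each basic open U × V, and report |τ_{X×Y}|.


Basis B = {∅ × ∅, {ν} × {76}, {ν} × {77}, {ξ} × {76}, {ξ} × {77}, {ν} × {76, 77}, {ν} × {76, 78}, {ν, ξ} × {76}, {ν, ξ} × {77}, {ξ} × {76, 77}, {ξ} × {76, 78}, {ν} × {76, 77, 78}, {ξ} × {76, 77, 78}, {ν, ξ} × {76, 77}, {ν, ξ} × {76, 78}, {ν, ξ} × {76, 77, 78}}; |τ_{X×Y}| = 36.

Enumerate products U × V with U ∈ τ_X, V ∈ τ_Y (deduplicated):
  ∅ × ∅ = {} (∅)
  {ν} × {76} = {(ν,76)}
  {ν} × {77} = {(ν,77)}
  {ξ} × {76} = {(ξ,76)}
  {ξ} × {77} = {(ξ,77)}
  {ν} × {76, 77} = {(ν,76), (ν,77)}
  {ν} × {76, 78} = {(ν,76), (ν,78)}
  {ν, ξ} × {76} = {(ν,76), (ξ,76)}
  {ν, ξ} × {77} = {(ν,77), (ξ,77)}
  {ξ} × {76, 77} = {(ξ,76), (ξ,77)}
  {ξ} × {76, 78} = {(ξ,76), (ξ,78)}
  {ν} × {76, 77, 78} = {(ν,76), (ν,77), (ν,78)}
  {ξ} × {76, 77, 78} = {(ξ,76), (ξ,77), (ξ,78)}
  {ν, ξ} × {76, 77} = {(ν,76), (ν,77), (ξ,76), (ξ,77)}
  {ν, ξ} × {76, 78} = {(ν,76), (ν,78), (ξ,76), (ξ,78)}
  {ν, ξ} × {76, 77, 78} = {(ν,76), (ν,77), (ν,78), (ξ,76), (ξ,77), (ξ,78)}
These 16 distinct sets form the basis B.
Close under arbitrary unions to get τ_{X×Y}; counting gives |τ_{X×Y}| = 36.


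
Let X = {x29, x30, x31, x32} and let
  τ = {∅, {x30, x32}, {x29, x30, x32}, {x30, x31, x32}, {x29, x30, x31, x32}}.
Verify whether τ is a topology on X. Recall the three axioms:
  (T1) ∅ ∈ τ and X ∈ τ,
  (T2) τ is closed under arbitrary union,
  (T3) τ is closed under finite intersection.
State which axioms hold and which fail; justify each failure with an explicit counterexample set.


τ IS a topology on X.

Axiom (T1): ∅ ∈ τ? Yes; X ∈ τ? Yes.
Axiom (T2/T3): check pairwise unions and intersections of members of τ.
All pairwise intersections and unions checked — each lies in τ. Therefore τ satisfies (T1), (T2), (T3): it IS a topology on X.


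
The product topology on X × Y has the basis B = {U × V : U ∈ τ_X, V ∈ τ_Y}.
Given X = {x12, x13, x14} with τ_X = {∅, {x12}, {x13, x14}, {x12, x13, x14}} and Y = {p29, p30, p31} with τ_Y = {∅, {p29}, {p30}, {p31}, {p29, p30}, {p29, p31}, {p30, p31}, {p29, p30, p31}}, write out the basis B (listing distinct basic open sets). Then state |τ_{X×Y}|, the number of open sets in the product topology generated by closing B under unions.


Basis B = {∅ × ∅, {x12} × {p29}, {x12} × {p30}, {x12} × {p31}, {x12} × {p29, p30}, {x12} × {p29, p31}, {x12} × {p30, p31}, {x13, x14} × {p29}, {x13, x14} × {p30}, {x13, x14} × {p31}, {x12} × {p29, p30, p31}, {x12, x13, x14} × {p29}, {x12, x13, x14} × {p30}, {x12, x13, x14} × {p31}, {x13, x14} × {p29, p30}, {x13, x14} × {p29, p31}, {x13, x14} × {p30, p31}, {x12, x13, x14} × {p29, p30}, {x12, x13, x14} × {p29, p31}, {x12, x13, x14} × {p30, p31}, {x13, x14} × {p29, p30, p31}, {x12, x13, x14} × {p29, p30, p31}}; |τ_{X×Y}| = 64.

Enumerate products U × V with U ∈ τ_X, V ∈ τ_Y (deduplicated):
  ∅ × ∅ = {} (∅)
  {x12} × {p29} = {(x12,p29)}
  {x12} × {p30} = {(x12,p30)}
  {x12} × {p31} = {(x12,p31)}
  {x12} × {p29, p30} = {(x12,p29), (x12,p30)}
  {x12} × {p29, p31} = {(x12,p29), (x12,p31)}
  {x12} × {p30, p31} = {(x12,p30), (x12,p31)}
  {x13, x14} × {p29} = {(x13,p29), (x14,p29)}
  {x13, x14} × {p30} = {(x13,p30), (x14,p30)}
  {x13, x14} × {p31} = {(x13,p31), (x14,p31)}
  {x12} × {p29, p30, p31} = {(x12,p29), (x12,p30), (x12,p31)}
  {x12, x13, x14} × {p29} = {(x12,p29), (x13,p29), (x14,p29)}
  {x12, x13, x14} × {p30} = {(x12,p30), (x13,p30), (x14,p30)}
  {x12, x13, x14} × {p31} = {(x12,p31), (x13,p31), (x14,p31)}
  {x13, x14} × {p29, p30} = {(x13,p29), (x13,p30), (x14,p29), (x14,p30)}
  {x13, x14} × {p29, p31} = {(x13,p29), (x13,p31), (x14,p29), (x14,p31)}
  {x13, x14} × {p30, p31} = {(x13,p30), (x13,p31), (x14,p30), (x14,p31)}
  {x12, x13, x14} × {p29, p30} = {(x12,p29), (x12,p30), (x13,p29), (x13,p30), (x14,p29), (x14,p30)}
  {x12, x13, x14} × {p29, p31} = {(x12,p29), (x12,p31), (x13,p29), (x13,p31), (x14,p29), (x14,p31)}
  {x12, x13, x14} × {p30, p31} = {(x12,p30), (x12,p31), (x13,p30), (x13,p31), (x14,p30), (x14,p31)}
  {x13, x14} × {p29, p30, p31} = {(x13,p29), (x13,p30), (x13,p31), (x14,p29), (x14,p30), (x14,p31)}
  {x12, x13, x14} × {p29, p30, p31} = {(x12,p29), (x12,p30), (x12,p31), (x13,p29), (x13,p30), (x13,p31), (x14,p29), (x14,p30), (x14,p31)}
These 22 distinct sets form the basis B.
Close under arbitrary unions to get τ_{X×Y}; counting gives |τ_{X×Y}| = 64.


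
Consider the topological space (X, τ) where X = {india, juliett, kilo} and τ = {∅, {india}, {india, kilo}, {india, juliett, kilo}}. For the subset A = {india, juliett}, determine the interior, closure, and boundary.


int(A) = {india}, cl(A) = {india, juliett, kilo}, ∂A = {juliett, kilo}.

Closed sets in (X, τ) are complements of opens:
  closed(X, τ) = {∅, {juliett}, {juliett, kilo}, {india, juliett, kilo}}.
int(A) = ⋃ {U ∈ τ : U ⊆ A}. Opens contained in A: ∅, {india}.
Taking the union of these: int(A) = {india}.
cl(A) = ⋂ {C closed : A ⊆ C}. Closed sets containing A: {india, juliett, kilo}.
Intersecting these: cl(A) = {india, juliett, kilo}.
∂A = cl(A) ∖ int(A) = {india, juliett, kilo} ∖ {india} = {juliett, kilo}.


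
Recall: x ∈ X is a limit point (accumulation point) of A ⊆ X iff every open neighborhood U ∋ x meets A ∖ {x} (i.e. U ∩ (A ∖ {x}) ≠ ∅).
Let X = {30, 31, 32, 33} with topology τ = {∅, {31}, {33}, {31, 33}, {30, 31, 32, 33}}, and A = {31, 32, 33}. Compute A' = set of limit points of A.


A' = {30, 32}

For each x ∈ X, list the open sets U ∈ τ with x ∈ U, then check whether U ∩ (A ∖ {x}) ≠ ∅ for every such U.
  x = 30: opens ∋ x are {30, 31, 32, 33}; each meets A ∖ {30}, so x IS a limit point.
  x = 31: open {31} ∋ x has {31} ∩ (A ∖ {31}) = ∅, so x is NOT a limit point.
  x = 32: opens ∋ x are {30, 31, 32, 33}; each meets A ∖ {32}, so x IS a limit point.
  x = 33: open {33} ∋ x has {33} ∩ (A ∖ {33}) = ∅, so x is NOT a limit point.
Collecting: A' = {30, 32}.


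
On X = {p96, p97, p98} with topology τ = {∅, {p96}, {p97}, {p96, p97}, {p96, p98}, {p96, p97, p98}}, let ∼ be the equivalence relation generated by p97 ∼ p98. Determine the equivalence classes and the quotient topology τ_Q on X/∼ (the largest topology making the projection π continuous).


X/∼ = {[p96], [p97=p98]}; |τ_Q| = 3.

Equivalence classes: [p96], [p97=p98].
Quotient map π: X → X/∼ sends p96 ↦ [p96], p97 ↦ [p97=p98], p98 ↦ [p97=p98].
For each subset V ⊆ X/∼, compute π^{-1}(V) ⊆ X and check whether π^{-1}(V) ∈ τ. V is open in τ_Q iff π^{-1}(V) ∈ τ.
  V = {}: π^{-1}(V) = ∅ ∈ τ ✓.
  V = {[p96]}: π^{-1}(V) = {p96} ∈ τ ✓.
  V = {[p97=p98]}: π^{-1}(V) = {p97, p98} ∉ τ ✗.
  V = {[p96], [p97=p98]}: π^{-1}(V) = {p96, p97, p98} ∈ τ ✓.
Open sets in the quotient: τ_Q = {{}, {[p96]}, {[p96], [p97=p98]}} (3 elements).


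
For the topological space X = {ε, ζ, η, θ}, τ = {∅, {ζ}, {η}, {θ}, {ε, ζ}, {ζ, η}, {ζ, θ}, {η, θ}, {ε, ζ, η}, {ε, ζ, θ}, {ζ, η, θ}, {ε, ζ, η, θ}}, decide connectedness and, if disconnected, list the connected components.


(X, τ) is disconnected; components = [{η}, {θ}, {ε, ζ}].

Find clopen sets (U ∈ τ with X ∖ U ∈ τ):
  U = ∅, X ∖ U = {ε, ζ, η, θ} — both open, so U is clopen.
  U = {η}, X ∖ U = {ε, ζ, θ} — both open, so U is clopen.
  U = {θ}, X ∖ U = {ε, ζ, η} — both open, so U is clopen.
  U = {ε, ζ}, X ∖ U = {η, θ} — both open, so U is clopen.
  U = {η, θ}, X ∖ U = {ε, ζ} — both open, so U is clopen.
  U = {ε, ζ, η}, X ∖ U = {θ} — both open, so U is clopen.
  U = {ε, ζ, θ}, X ∖ U = {η} — both open, so U is clopen.
  U = {ε, ζ, η, θ}, X ∖ U = ∅ — both open, so U is clopen.
Nontrivial clopen(s) exist: e.g. {η}. So (X, τ) is disconnected.
Compute connected components by grouping points that agree on all clopens:
  component: {η}
  component: {θ}
  component: {ε, ζ}


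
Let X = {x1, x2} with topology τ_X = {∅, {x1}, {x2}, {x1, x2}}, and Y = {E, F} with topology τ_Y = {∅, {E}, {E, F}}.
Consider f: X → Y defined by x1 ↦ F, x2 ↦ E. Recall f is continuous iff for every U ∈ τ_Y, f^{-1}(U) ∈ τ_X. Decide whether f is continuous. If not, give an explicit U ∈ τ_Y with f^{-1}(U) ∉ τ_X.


f IS continuous.

Compute f^{-1}(U) for each U ∈ τ_Y:
  U = ∅: f^{-1}(U) = ∅ ∈ τ_X ✓.
  U = {E}: f^{-1}(U) = {x2} ∈ τ_X ✓.
  U = {E, F}: f^{-1}(U) = {x1, x2} ∈ τ_X ✓.
Every preimage lies in τ_X, so f IS continuous.


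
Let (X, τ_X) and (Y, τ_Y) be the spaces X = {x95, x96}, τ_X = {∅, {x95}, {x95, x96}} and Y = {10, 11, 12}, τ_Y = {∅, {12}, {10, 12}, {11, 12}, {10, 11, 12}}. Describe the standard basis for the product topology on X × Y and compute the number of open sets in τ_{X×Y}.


Basis B = {∅ × ∅, {x95} × {12}, {x95} × {10, 12}, {x95} × {11, 12}, {x95, x96} × {12}, {x95} × {10, 11, 12}, {x95, x96} × {10, 12}, {x95, x96} × {11, 12}, {x95, x96} × {10, 11, 12}}; |τ_{X×Y}| = 14.

Enumerate products U × V with U ∈ τ_X, V ∈ τ_Y (deduplicated):
  ∅ × ∅ = {} (∅)
  {x95} × {12} = {(x95,12)}
  {x95} × {10, 12} = {(x95,10), (x95,12)}
  {x95} × {11, 12} = {(x95,11), (x95,12)}
  {x95, x96} × {12} = {(x95,12), (x96,12)}
  {x95} × {10, 11, 12} = {(x95,10), (x95,11), (x95,12)}
  {x95, x96} × {10, 12} = {(x95,10), (x95,12), (x96,10), (x96,12)}
  {x95, x96} × {11, 12} = {(x95,11), (x95,12), (x96,11), (x96,12)}
  {x95, x96} × {10, 11, 12} = {(x95,10), (x95,11), (x95,12), (x96,10), (x96,11), (x96,12)}
These 9 distinct sets form the basis B.
Close under arbitrary unions to get τ_{X×Y}; counting gives |τ_{X×Y}| = 14.


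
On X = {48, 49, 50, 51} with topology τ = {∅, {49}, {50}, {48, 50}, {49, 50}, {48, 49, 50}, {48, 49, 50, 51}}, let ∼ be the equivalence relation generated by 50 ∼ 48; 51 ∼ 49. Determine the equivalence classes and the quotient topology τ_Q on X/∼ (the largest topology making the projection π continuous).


X/∼ = {[48=50], [49=51]}; |τ_Q| = 3.

Equivalence classes: [48=50], [49=51].
Quotient map π: X → X/∼ sends 48 ↦ [48=50], 49 ↦ [49=51], 50 ↦ [48=50], 51 ↦ [49=51].
For each subset V ⊆ X/∼, compute π^{-1}(V) ⊆ X and check whether π^{-1}(V) ∈ τ. V is open in τ_Q iff π^{-1}(V) ∈ τ.
  V = {}: π^{-1}(V) = ∅ ∈ τ ✓.
  V = {[48=50]}: π^{-1}(V) = {48, 50} ∈ τ ✓.
  V = {[49=51]}: π^{-1}(V) = {49, 51} ∉ τ ✗.
  V = {[48=50], [49=51]}: π^{-1}(V) = {48, 49, 50, 51} ∈ τ ✓.
Open sets in the quotient: τ_Q = {{}, {[48=50]}, {[48=50], [49=51]}} (3 elements).


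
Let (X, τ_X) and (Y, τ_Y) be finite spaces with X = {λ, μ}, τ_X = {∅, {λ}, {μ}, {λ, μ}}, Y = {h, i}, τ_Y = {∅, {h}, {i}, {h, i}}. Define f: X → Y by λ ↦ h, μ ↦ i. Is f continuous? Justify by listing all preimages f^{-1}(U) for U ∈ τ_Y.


f IS continuous.

Compute f^{-1}(U) for each U ∈ τ_Y:
  U = ∅: f^{-1}(U) = ∅ ∈ τ_X ✓.
  U = {h}: f^{-1}(U) = {λ} ∈ τ_X ✓.
  U = {i}: f^{-1}(U) = {μ} ∈ τ_X ✓.
  U = {h, i}: f^{-1}(U) = {λ, μ} ∈ τ_X ✓.
Every preimage lies in τ_X, so f IS continuous.


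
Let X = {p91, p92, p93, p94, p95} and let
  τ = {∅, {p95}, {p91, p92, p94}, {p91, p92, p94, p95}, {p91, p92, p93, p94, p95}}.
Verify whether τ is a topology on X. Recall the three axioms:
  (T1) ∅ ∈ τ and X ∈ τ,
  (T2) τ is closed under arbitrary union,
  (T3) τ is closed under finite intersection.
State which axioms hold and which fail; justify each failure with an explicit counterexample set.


τ IS a topology on X.

Axiom (T1): ∅ ∈ τ? Yes; X ∈ τ? Yes.
Axiom (T2/T3): check pairwise unions and intersections of members of τ.
All pairwise intersections and unions checked — each lies in τ. Therefore τ satisfies (T1), (T2), (T3): it IS a topology on X.


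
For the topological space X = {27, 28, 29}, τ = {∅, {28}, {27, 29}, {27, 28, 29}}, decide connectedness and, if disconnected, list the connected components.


(X, τ) is disconnected; components = [{28}, {27, 29}].

Find clopen sets (U ∈ τ with X ∖ U ∈ τ):
  U = ∅, X ∖ U = {27, 28, 29} — both open, so U is clopen.
  U = {28}, X ∖ U = {27, 29} — both open, so U is clopen.
  U = {27, 29}, X ∖ U = {28} — both open, so U is clopen.
  U = {27, 28, 29}, X ∖ U = ∅ — both open, so U is clopen.
Nontrivial clopen(s) exist: e.g. {28}. So (X, τ) is disconnected.
Compute connected components by grouping points that agree on all clopens:
  component: {28}
  component: {27, 29}


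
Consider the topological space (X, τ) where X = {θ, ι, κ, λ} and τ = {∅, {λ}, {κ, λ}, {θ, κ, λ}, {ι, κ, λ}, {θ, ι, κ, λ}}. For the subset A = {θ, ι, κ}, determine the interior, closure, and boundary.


int(A) = ∅, cl(A) = {θ, ι, κ}, ∂A = {θ, ι, κ}.

Closed sets in (X, τ) are complements of opens:
  closed(X, τ) = {∅, {θ}, {ι}, {θ, ι}, {θ, ι, κ}, {θ, ι, κ, λ}}.
int(A) = ⋃ {U ∈ τ : U ⊆ A}. Opens contained in A: ∅.
Taking the union of these: int(A) = ∅.
cl(A) = ⋂ {C closed : A ⊆ C}. Closed sets containing A: {θ, ι, κ}, {θ, ι, κ, λ}.
Intersecting these: cl(A) = {θ, ι, κ}.
∂A = cl(A) ∖ int(A) = {θ, ι, κ} ∖ ∅ = {θ, ι, κ}.


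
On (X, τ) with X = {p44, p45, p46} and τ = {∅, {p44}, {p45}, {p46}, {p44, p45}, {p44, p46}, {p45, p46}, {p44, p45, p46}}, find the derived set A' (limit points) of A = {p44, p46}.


A' = ∅

For each x ∈ X, list the open sets U ∈ τ with x ∈ U, then check whether U ∩ (A ∖ {x}) ≠ ∅ for every such U.
  x = p44: open {p44} ∋ x has {p44} ∩ (A ∖ {p44}) = ∅, so x is NOT a limit point.
  x = p45: open {p45} ∋ x has {p45} ∩ (A ∖ {p45}) = ∅, so x is NOT a limit point.
  x = p46: open {p46} ∋ x has {p46} ∩ (A ∖ {p46}) = ∅, so x is NOT a limit point.
Collecting: A' = ∅.


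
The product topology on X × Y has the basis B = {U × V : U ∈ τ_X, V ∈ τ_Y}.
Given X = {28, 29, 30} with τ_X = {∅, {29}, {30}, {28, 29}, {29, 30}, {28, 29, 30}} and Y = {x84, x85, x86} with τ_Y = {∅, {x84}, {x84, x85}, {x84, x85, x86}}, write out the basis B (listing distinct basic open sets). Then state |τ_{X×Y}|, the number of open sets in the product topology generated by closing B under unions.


Basis B = {∅ × ∅, {29} × {x84}, {30} × {x84}, {28, 29} × {x84}, {29} × {x84, x85}, {29, 30} × {x84}, {30} × {x84, x85}, {28, 29, 30} × {x84}, {29} × {x84, x85, x86}, {30} × {x84, x85, x86}, {28, 29} × {x84, x85}, {29, 30} × {x84, x85}, {28, 29} × {x84, x85, x86}, {28, 29, 30} × {x84, x85}, {29, 30} × {x84, x85, x86}, {28, 29, 30} × {x84, x85, x86}}; |τ_{X×Y}| = 40.

Enumerate products U × V with U ∈ τ_X, V ∈ τ_Y (deduplicated):
  ∅ × ∅ = {} (∅)
  {29} × {x84} = {(29,x84)}
  {30} × {x84} = {(30,x84)}
  {28, 29} × {x84} = {(28,x84), (29,x84)}
  {29} × {x84, x85} = {(29,x84), (29,x85)}
  {29, 30} × {x84} = {(29,x84), (30,x84)}
  {30} × {x84, x85} = {(30,x84), (30,x85)}
  {28, 29, 30} × {x84} = {(28,x84), (29,x84), (30,x84)}
  {29} × {x84, x85, x86} = {(29,x84), (29,x85), (29,x86)}
  {30} × {x84, x85, x86} = {(30,x84), (30,x85), (30,x86)}
  {28, 29} × {x84, x85} = {(28,x84), (28,x85), (29,x84), (29,x85)}
  {29, 30} × {x84, x85} = {(29,x84), (29,x85), (30,x84), (30,x85)}
  {28, 29} × {x84, x85, x86} = {(28,x84), (28,x85), (28,x86), (29,x84), (29,x85), (29,x86)}
  {28, 29, 30} × {x84, x85} = {(28,x84), (28,x85), (29,x84), (29,x85), (30,x84), (30,x85)}
  {29, 30} × {x84, x85, x86} = {(29,x84), (29,x85), (29,x86), (30,x84), (30,x85), (30,x86)}
  {28, 29, 30} × {x84, x85, x86} = {(28,x84), (28,x85), (28,x86), (29,x84), (29,x85), (29,x86), (30,x84), (30,x85), (30,x86)}
These 16 distinct sets form the basis B.
Close under arbitrary unions to get τ_{X×Y}; counting gives |τ_{X×Y}| = 40.


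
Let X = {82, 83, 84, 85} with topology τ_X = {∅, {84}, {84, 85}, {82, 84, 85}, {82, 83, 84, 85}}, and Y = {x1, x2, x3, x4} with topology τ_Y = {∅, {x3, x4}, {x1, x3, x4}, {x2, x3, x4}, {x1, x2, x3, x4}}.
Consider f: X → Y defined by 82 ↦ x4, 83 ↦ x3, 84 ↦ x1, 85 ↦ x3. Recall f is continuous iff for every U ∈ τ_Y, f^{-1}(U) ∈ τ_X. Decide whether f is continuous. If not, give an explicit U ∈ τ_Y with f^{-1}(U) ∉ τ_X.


f is NOT continuous.

Compute f^{-1}(U) for each U ∈ τ_Y:
  U = ∅: f^{-1}(U) = ∅ ∈ τ_X ✓.
  U = {x3, x4}: f^{-1}(U) = {82, 83, 85} ∉ τ_X ✗.
  U = {x1, x3, x4}: f^{-1}(U) = {82, 83, 84, 85} ∈ τ_X ✓.
  U = {x2, x3, x4}: f^{-1}(U) = {82, 83, 85} ∉ τ_X ✗.
  U = {x1, x2, x3, x4}: f^{-1}(U) = {82, 83, 84, 85} ∈ τ_X ✓.
Found U = {x3, x4} with f^{-1}(U) = {82, 83, 85} not in τ_X. Therefore f is NOT continuous.


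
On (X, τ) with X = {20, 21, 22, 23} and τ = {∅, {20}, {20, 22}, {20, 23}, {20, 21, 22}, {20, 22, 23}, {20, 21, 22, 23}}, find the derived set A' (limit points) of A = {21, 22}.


A' = {21}

For each x ∈ X, list the open sets U ∈ τ with x ∈ U, then check whether U ∩ (A ∖ {x}) ≠ ∅ for every such U.
  x = 20: open {20} ∋ x has {20} ∩ (A ∖ {20}) = ∅, so x is NOT a limit point.
  x = 21: opens ∋ x are {20, 21, 22}, {20, 21, 22, 23}; each meets A ∖ {21}, so x IS a limit point.
  x = 22: open {20, 22} ∋ x has {20, 22} ∩ (A ∖ {22}) = ∅, so x is NOT a limit point.
  x = 23: open {20, 23} ∋ x has {20, 23} ∩ (A ∖ {23}) = ∅, so x is NOT a limit point.
Collecting: A' = {21}.


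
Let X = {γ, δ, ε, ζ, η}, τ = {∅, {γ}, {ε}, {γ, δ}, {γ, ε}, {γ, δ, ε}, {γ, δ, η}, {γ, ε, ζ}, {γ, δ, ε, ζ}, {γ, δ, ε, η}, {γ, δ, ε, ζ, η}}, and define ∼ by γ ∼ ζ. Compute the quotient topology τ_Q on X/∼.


X/∼ = {[γ=ζ], [δ], [ε], [η]}; |τ_Q| = 5.

Equivalence classes: [γ=ζ], [δ], [ε], [η].
Quotient map π: X → X/∼ sends γ ↦ [γ=ζ], δ ↦ [δ], ε ↦ [ε], ζ ↦ [γ=ζ], η ↦ [η].
For each subset V ⊆ X/∼, compute π^{-1}(V) ⊆ X and check whether π^{-1}(V) ∈ τ. V is open in τ_Q iff π^{-1}(V) ∈ τ.
  V = {}: π^{-1}(V) = ∅ ∈ τ ✓.
  V = {[γ=ζ]}: π^{-1}(V) = {γ, ζ} ∉ τ ✗.
  V = {[δ]}: π^{-1}(V) = {δ} ∉ τ ✗.
  V = {[γ=ζ], [δ]}: π^{-1}(V) = {γ, δ, ζ} ∉ τ ✗.
  V = {[ε]}: π^{-1}(V) = {ε} ∈ τ ✓.
  V = {[γ=ζ], [ε]}: π^{-1}(V) = {γ, ε, ζ} ∈ τ ✓.
  V = {[δ], [ε]}: π^{-1}(V) = {δ, ε} ∉ τ ✗.
  V = {[γ=ζ], [δ], [ε]}: π^{-1}(V) = {γ, δ, ε, ζ} ∈ τ ✓.
  V = {[η]}: π^{-1}(V) = {η} ∉ τ ✗.
  V = {[γ=ζ], [η]}: π^{-1}(V) = {γ, ζ, η} ∉ τ ✗.
  V = {[δ], [η]}: π^{-1}(V) = {δ, η} ∉ τ ✗.
  V = {[γ=ζ], [δ], [η]}: π^{-1}(V) = {γ, δ, ζ, η} ∉ τ ✗.
  V = {[ε], [η]}: π^{-1}(V) = {ε, η} ∉ τ ✗.
  V = {[γ=ζ], [ε], [η]}: π^{-1}(V) = {γ, ε, ζ, η} ∉ τ ✗.
  V = {[δ], [ε], [η]}: π^{-1}(V) = {δ, ε, η} ∉ τ ✗.
  V = {[γ=ζ], [δ], [ε], [η]}: π^{-1}(V) = {γ, δ, ε, ζ, η} ∈ τ ✓.
Open sets in the quotient: τ_Q = {{}, {[ε]}, {[γ=ζ], [ε]}, {[γ=ζ], [δ], [ε]}, {[γ=ζ], [δ], [ε], [η]}} (5 elements).


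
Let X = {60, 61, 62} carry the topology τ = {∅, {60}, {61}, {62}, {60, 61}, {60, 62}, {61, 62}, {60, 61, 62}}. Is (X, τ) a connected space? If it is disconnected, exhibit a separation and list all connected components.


(X, τ) is disconnected; components = [{60}, {61}, {62}].

Find clopen sets (U ∈ τ with X ∖ U ∈ τ):
  U = ∅, X ∖ U = {60, 61, 62} — both open, so U is clopen.
  U = {60}, X ∖ U = {61, 62} — both open, so U is clopen.
  U = {61}, X ∖ U = {60, 62} — both open, so U is clopen.
  U = {62}, X ∖ U = {60, 61} — both open, so U is clopen.
  U = {60, 61}, X ∖ U = {62} — both open, so U is clopen.
  U = {60, 62}, X ∖ U = {61} — both open, so U is clopen.
  U = {61, 62}, X ∖ U = {60} — both open, so U is clopen.
  U = {60, 61, 62}, X ∖ U = ∅ — both open, so U is clopen.
Nontrivial clopen(s) exist: e.g. {62}. So (X, τ) is disconnected.
Compute connected components by grouping points that agree on all clopens:
  component: {60}
  component: {61}
  component: {62}


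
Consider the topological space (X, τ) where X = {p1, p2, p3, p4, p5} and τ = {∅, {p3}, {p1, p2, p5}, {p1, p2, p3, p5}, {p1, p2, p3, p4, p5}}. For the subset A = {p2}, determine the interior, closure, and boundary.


int(A) = ∅, cl(A) = {p1, p2, p4, p5}, ∂A = {p1, p2, p4, p5}.

Closed sets in (X, τ) are complements of opens:
  closed(X, τ) = {∅, {p4}, {p3, p4}, {p1, p2, p4, p5}, {p1, p2, p3, p4, p5}}.
int(A) = ⋃ {U ∈ τ : U ⊆ A}. Opens contained in A: ∅.
Taking the union of these: int(A) = ∅.
cl(A) = ⋂ {C closed : A ⊆ C}. Closed sets containing A: {p1, p2, p4, p5}, {p1, p2, p3, p4, p5}.
Intersecting these: cl(A) = {p1, p2, p4, p5}.
∂A = cl(A) ∖ int(A) = {p1, p2, p4, p5} ∖ ∅ = {p1, p2, p4, p5}.


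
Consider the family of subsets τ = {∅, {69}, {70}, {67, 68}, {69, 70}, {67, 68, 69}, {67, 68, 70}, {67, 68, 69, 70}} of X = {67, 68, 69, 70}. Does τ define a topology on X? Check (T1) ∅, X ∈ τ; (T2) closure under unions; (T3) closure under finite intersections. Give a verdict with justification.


τ IS a topology on X.

Axiom (T1): ∅ ∈ τ? Yes; X ∈ τ? Yes.
Axiom (T2/T3): check pairwise unions and intersections of members of τ.
All pairwise intersections and unions checked — each lies in τ. Therefore τ satisfies (T1), (T2), (T3): it IS a topology on X.


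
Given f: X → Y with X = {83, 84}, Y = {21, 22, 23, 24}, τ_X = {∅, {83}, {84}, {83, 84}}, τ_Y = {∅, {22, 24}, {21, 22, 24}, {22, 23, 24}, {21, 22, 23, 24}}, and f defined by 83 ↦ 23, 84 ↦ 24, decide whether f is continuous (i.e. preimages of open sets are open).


f IS continuous.

Compute f^{-1}(U) for each U ∈ τ_Y:
  U = ∅: f^{-1}(U) = ∅ ∈ τ_X ✓.
  U = {22, 24}: f^{-1}(U) = {84} ∈ τ_X ✓.
  U = {21, 22, 24}: f^{-1}(U) = {84} ∈ τ_X ✓.
  U = {22, 23, 24}: f^{-1}(U) = {83, 84} ∈ τ_X ✓.
  U = {21, 22, 23, 24}: f^{-1}(U) = {83, 84} ∈ τ_X ✓.
Every preimage lies in τ_X, so f IS continuous.


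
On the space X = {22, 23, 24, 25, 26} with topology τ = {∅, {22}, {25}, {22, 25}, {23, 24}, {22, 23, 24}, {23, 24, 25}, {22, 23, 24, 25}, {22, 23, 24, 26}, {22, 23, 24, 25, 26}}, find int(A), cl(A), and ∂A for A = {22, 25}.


int(A) = {22, 25}, cl(A) = {22, 25, 26}, ∂A = {26}.

Closed sets in (X, τ) are complements of opens:
  closed(X, τ) = {∅, {25}, {26}, {22, 26}, {25, 26}, {22, 25, 26}, {23, 24, 26}, {22, 23, 24, 26}, {23, 24, 25, 26}, {22, 23, 24, 25, 26}}.
int(A) = ⋃ {U ∈ τ : U ⊆ A}. Opens contained in A: ∅, {22}, {25}, {22, 25}.
Taking the union of these: int(A) = {22, 25}.
cl(A) = ⋂ {C closed : A ⊆ C}. Closed sets containing A: {22, 25, 26}, {22, 23, 24, 25, 26}.
Intersecting these: cl(A) = {22, 25, 26}.
∂A = cl(A) ∖ int(A) = {22, 25, 26} ∖ {22, 25} = {26}.


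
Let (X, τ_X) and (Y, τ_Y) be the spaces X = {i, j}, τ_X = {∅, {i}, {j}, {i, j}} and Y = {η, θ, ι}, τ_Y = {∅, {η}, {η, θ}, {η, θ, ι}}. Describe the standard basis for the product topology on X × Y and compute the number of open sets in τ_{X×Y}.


Basis B = {∅ × ∅, {i} × {η}, {j} × {η}, {i} × {η, θ}, {i, j} × {η}, {j} × {η, θ}, {i} × {η, θ, ι}, {j} × {η, θ, ι}, {i, j} × {η, θ}, {i, j} × {η, θ, ι}}; |τ_{X×Y}| = 16.

Enumerate products U × V with U ∈ τ_X, V ∈ τ_Y (deduplicated):
  ∅ × ∅ = {} (∅)
  {i} × {η} = {(i,η)}
  {j} × {η} = {(j,η)}
  {i} × {η, θ} = {(i,η), (i,θ)}
  {i, j} × {η} = {(i,η), (j,η)}
  {j} × {η, θ} = {(j,η), (j,θ)}
  {i} × {η, θ, ι} = {(i,η), (i,θ), (i,ι)}
  {j} × {η, θ, ι} = {(j,η), (j,θ), (j,ι)}
  {i, j} × {η, θ} = {(i,η), (i,θ), (j,η), (j,θ)}
  {i, j} × {η, θ, ι} = {(i,η), (i,θ), (i,ι), (j,η), (j,θ), (j,ι)}
These 10 distinct sets form the basis B.
Close under arbitrary unions to get τ_{X×Y}; counting gives |τ_{X×Y}| = 16.


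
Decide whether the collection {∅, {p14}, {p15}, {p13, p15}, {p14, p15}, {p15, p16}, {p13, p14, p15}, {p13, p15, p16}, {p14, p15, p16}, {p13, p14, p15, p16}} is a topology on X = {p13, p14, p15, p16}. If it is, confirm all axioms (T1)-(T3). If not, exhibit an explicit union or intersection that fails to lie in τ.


τ IS a topology on X.

Axiom (T1): ∅ ∈ τ? Yes; X ∈ τ? Yes.
Axiom (T2/T3): check pairwise unions and intersections of members of τ.
All pairwise intersections and unions checked — each lies in τ. Therefore τ satisfies (T1), (T2), (T3): it IS a topology on X.


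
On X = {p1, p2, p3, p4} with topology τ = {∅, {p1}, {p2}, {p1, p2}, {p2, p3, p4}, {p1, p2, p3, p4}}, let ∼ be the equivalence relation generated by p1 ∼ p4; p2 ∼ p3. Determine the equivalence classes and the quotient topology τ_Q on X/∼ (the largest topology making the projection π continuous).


X/∼ = {[p1=p4], [p2=p3]}; |τ_Q| = 2.

Equivalence classes: [p1=p4], [p2=p3].
Quotient map π: X → X/∼ sends p1 ↦ [p1=p4], p2 ↦ [p2=p3], p3 ↦ [p2=p3], p4 ↦ [p1=p4].
For each subset V ⊆ X/∼, compute π^{-1}(V) ⊆ X and check whether π^{-1}(V) ∈ τ. V is open in τ_Q iff π^{-1}(V) ∈ τ.
  V = {}: π^{-1}(V) = ∅ ∈ τ ✓.
  V = {[p1=p4]}: π^{-1}(V) = {p1, p4} ∉ τ ✗.
  V = {[p2=p3]}: π^{-1}(V) = {p2, p3} ∉ τ ✗.
  V = {[p1=p4], [p2=p3]}: π^{-1}(V) = {p1, p2, p3, p4} ∈ τ ✓.
Open sets in the quotient: τ_Q = {{}, {[p1=p4], [p2=p3]}} (2 elements).


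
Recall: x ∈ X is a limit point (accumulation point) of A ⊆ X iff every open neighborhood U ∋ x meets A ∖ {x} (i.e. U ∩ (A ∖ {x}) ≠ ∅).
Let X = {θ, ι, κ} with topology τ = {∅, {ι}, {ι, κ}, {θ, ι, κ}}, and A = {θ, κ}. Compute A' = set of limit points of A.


A' = {θ}

For each x ∈ X, list the open sets U ∈ τ with x ∈ U, then check whether U ∩ (A ∖ {x}) ≠ ∅ for every such U.
  x = θ: opens ∋ x are {θ, ι, κ}; each meets A ∖ {θ}, so x IS a limit point.
  x = ι: open {ι} ∋ x has {ι} ∩ (A ∖ {ι}) = ∅, so x is NOT a limit point.
  x = κ: open {ι, κ} ∋ x has {ι, κ} ∩ (A ∖ {κ}) = ∅, so x is NOT a limit point.
Collecting: A' = {θ}.


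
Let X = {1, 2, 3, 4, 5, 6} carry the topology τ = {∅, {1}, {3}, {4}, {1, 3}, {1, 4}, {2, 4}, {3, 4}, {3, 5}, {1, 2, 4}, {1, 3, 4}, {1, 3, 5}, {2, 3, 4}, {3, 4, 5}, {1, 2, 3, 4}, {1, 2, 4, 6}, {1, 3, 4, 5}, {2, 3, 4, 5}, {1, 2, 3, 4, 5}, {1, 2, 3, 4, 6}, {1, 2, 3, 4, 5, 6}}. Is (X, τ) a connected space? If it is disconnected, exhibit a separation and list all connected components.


(X, τ) is disconnected; components = [{3, 5}, {1, 2, 4, 6}].

Find clopen sets (U ∈ τ with X ∖ U ∈ τ):
  U = ∅, X ∖ U = {1, 2, 3, 4, 5, 6} — both open, so U is clopen.
  U = {3, 5}, X ∖ U = {1, 2, 4, 6} — both open, so U is clopen.
  U = {1, 2, 4, 6}, X ∖ U = {3, 5} — both open, so U is clopen.
  U = {1, 2, 3, 4, 5, 6}, X ∖ U = ∅ — both open, so U is clopen.
Nontrivial clopen(s) exist: e.g. {3, 5}. So (X, τ) is disconnected.
Compute connected components by grouping points that agree on all clopens:
  component: {3, 5}
  component: {1, 2, 4, 6}


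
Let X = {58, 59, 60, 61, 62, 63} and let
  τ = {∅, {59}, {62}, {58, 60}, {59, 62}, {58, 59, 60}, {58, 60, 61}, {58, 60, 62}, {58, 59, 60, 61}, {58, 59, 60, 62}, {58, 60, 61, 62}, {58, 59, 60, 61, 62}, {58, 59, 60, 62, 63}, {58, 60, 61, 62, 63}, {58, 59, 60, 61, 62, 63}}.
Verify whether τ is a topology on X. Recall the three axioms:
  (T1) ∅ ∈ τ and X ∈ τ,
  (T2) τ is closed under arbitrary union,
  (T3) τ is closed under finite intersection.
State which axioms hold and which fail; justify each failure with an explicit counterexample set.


τ is NOT a topology on X.

Axiom (T1): ∅ ∈ τ? Yes; X ∈ τ? Yes.
Axiom (T2/T3): check pairwise unions and intersections of members of τ.
Counterexample for (T3): {58, 59, 60, 62, 63} ∩ {58, 60, 61, 62, 63} = {58, 60, 62, 63} ∉ τ. Therefore τ is NOT a topology.


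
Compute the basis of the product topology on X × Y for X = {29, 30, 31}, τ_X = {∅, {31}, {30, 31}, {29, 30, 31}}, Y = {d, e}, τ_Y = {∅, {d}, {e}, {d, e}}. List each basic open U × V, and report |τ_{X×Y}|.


Basis B = {∅ × ∅, {31} × {d}, {31} × {e}, {30, 31} × {d}, {30, 31} × {e}, {31} × {d, e}, {29, 30, 31} × {d}, {29, 30, 31} × {e}, {30, 31} × {d, e}, {29, 30, 31} × {d, e}}; |τ_{X×Y}| = 16.

Enumerate products U × V with U ∈ τ_X, V ∈ τ_Y (deduplicated):
  ∅ × ∅ = {} (∅)
  {31} × {d} = {(31,d)}
  {31} × {e} = {(31,e)}
  {30, 31} × {d} = {(30,d), (31,d)}
  {30, 31} × {e} = {(30,e), (31,e)}
  {31} × {d, e} = {(31,d), (31,e)}
  {29, 30, 31} × {d} = {(29,d), (30,d), (31,d)}
  {29, 30, 31} × {e} = {(29,e), (30,e), (31,e)}
  {30, 31} × {d, e} = {(30,d), (30,e), (31,d), (31,e)}
  {29, 30, 31} × {d, e} = {(29,d), (29,e), (30,d), (30,e), (31,d), (31,e)}
These 10 distinct sets form the basis B.
Close under arbitrary unions to get τ_{X×Y}; counting gives |τ_{X×Y}| = 16.


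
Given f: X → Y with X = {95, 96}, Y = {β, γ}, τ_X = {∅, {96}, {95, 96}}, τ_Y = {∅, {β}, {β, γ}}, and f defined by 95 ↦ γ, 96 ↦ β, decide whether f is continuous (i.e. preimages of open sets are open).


f IS continuous.

Compute f^{-1}(U) for each U ∈ τ_Y:
  U = ∅: f^{-1}(U) = ∅ ∈ τ_X ✓.
  U = {β}: f^{-1}(U) = {96} ∈ τ_X ✓.
  U = {β, γ}: f^{-1}(U) = {95, 96} ∈ τ_X ✓.
Every preimage lies in τ_X, so f IS continuous.


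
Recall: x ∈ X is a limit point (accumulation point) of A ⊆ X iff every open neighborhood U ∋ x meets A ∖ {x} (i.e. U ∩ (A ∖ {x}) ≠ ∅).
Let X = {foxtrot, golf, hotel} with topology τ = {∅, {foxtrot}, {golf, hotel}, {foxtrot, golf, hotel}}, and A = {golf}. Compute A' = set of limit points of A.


A' = {hotel}

For each x ∈ X, list the open sets U ∈ τ with x ∈ U, then check whether U ∩ (A ∖ {x}) ≠ ∅ for every such U.
  x = foxtrot: open {foxtrot} ∋ x has {foxtrot} ∩ (A ∖ {foxtrot}) = ∅, so x is NOT a limit point.
  x = golf: open {golf, hotel} ∋ x has {golf, hotel} ∩ (A ∖ {golf}) = ∅, so x is NOT a limit point.
  x = hotel: opens ∋ x are {golf, hotel}, {foxtrot, golf, hotel}; each meets A ∖ {hotel}, so x IS a limit point.
Collecting: A' = {hotel}.
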